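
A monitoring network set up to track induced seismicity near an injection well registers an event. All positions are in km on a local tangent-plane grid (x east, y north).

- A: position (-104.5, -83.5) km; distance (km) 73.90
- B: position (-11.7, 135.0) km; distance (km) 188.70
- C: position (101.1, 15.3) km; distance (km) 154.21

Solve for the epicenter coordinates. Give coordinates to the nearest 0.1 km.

(-37.7, -51.9)

Circle about each station: (x + 104.5)² + (y + 83.5)² = 73.90²; (x + 11.7)² + (y − 135.0)² = 188.70²; (x − 101.1)² + (y − 15.3)² = 154.21².
Subtracting the A equation from the B and C equations removes the quadratic terms:
185.6 x + 437.0 y = -29677.09
411.2 x + 197.6 y = -25756.71
Solving the 2×2 system: x ≈ -37.7, y ≈ -51.9 km.
Check against A (with the unrounded x, y): √((x + 104.5)²+(y + 83.5)²) = 73.90 ≈ 73.90 km. ✓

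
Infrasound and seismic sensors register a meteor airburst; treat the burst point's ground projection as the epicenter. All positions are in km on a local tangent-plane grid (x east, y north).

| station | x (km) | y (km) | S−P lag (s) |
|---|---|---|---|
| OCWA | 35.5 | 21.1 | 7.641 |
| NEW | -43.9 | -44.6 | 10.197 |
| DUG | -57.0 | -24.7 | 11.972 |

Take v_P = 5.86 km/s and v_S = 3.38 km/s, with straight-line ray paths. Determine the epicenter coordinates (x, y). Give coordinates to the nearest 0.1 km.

Distance from S−P lag: d = Δt · v_P v_S / (v_P − v_S) = Δt · (5.86·3.38)/(5.86−3.38) ≈ 7.9866·Δt.
So d_OCWA = 61.03, d_NEW = 81.44, d_DUG = 95.62 km.
Circle about each station: (x − 35.5)² + (y − 21.1)² = 61.03²; (x + 43.9)² + (y + 44.6)² = 81.44²; (x + 57.0)² + (y + 24.7)² = 95.62².
Subtracting pairs of circle equations eliminates x²+y² and gives linear equations (the radical axes):
-158.8 x − 131.4 y = -696.90
-185.0 x − 91.6 y = -3264.89
Solving the 2×2 system: x ≈ 37.4, y ≈ -39.9 km.

x ≈ 37.4 km, y ≈ -39.9 km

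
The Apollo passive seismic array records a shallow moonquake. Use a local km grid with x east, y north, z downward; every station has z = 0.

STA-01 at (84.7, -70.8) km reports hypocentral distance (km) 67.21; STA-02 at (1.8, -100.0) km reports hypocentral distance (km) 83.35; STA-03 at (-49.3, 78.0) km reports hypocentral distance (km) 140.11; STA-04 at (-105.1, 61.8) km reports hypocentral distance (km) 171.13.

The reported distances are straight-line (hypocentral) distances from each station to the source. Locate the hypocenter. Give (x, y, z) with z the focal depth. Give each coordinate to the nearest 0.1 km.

Each station gives a sphere (x−x_i)² + (y−y_i)² + z² = d_i² (stations at z=0).
Subtracting the STA-01 sphere from STA-02 and STA-03: z² cancels, leaving linear equations in x and y:
-165.8 x − 58.4 y = -4613.53
-268.0 x + 297.6 y = -18785.87
Solving: x ≈ 38.005, y ≈ -28.899 km (keep extra digits for the depth step; rounded: 38.0, -28.9).
Then from the STA-01 sphere: z² = 67.21² − (x − 84.7)² − (y + 70.8)² with x = 38.005, y = -28.899, so z ≈ 24.105 ≈ 24.1 km.

(38.0, -28.9, 24.1)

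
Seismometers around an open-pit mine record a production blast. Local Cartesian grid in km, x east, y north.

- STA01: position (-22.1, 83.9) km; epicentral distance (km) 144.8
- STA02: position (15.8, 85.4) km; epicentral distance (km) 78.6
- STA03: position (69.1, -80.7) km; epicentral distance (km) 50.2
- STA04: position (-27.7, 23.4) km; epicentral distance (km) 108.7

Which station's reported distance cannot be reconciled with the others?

STA02

Solve using three stations at a time. Using STA01, STA03, STA04 (subtract circle equations pairwise → linear system) gives (x, y) ≈ (66.8, -30.5).
Distances from that point to each station vs reported:
  STA01: calculated 144.8 vs reported 144.8 → residual 0.0 km
  STA02: calculated 126.6 vs reported 78.6 → residual 48.0 km
  STA03: calculated 50.3 vs reported 50.2 → residual 0.1 km
  STA04: calculated 108.7 vs reported 108.7 → residual 0.0 km
STA01, STA03, STA04 are mutually consistent (residuals ≈ 0); STA02 is off by 48.0 km.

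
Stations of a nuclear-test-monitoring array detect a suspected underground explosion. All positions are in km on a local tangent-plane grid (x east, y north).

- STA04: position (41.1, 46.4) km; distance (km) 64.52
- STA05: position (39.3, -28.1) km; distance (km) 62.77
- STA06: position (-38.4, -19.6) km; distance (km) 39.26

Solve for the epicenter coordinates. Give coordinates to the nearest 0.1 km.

Circle about each station: (x − 41.1)² + (y − 46.4)² = 64.52²; (x − 39.3)² + (y + 28.1)² = 62.77²; (x + 38.4)² + (y + 19.6)² = 39.26².
Subtracting the STA04 equation from the STA05 and STA06 equations removes the quadratic terms:
-3.6 x − 149.0 y = -1285.31
-159.0 x − 132.0 y = 638.03
Solving the 2×2 system: x ≈ -11.4, y ≈ 8.9 km.

x ≈ -11.4 km, y ≈ 8.9 km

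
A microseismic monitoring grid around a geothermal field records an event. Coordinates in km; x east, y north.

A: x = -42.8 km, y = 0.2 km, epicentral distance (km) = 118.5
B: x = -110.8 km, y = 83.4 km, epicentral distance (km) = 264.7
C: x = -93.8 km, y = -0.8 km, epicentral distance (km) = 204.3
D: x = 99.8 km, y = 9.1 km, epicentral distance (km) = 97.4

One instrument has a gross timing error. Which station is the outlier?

A

Solve using three stations at a time. Using B, C, D (subtract circle equations pairwise → linear system) gives (x, y) ≈ (91.0, -87.9).
Distances from that point to each station vs reported:
  A: calculated 160.2 vs reported 118.5 → residual 41.7 km
  B: calculated 264.7 vs reported 264.7 → residual 0.0 km
  C: calculated 204.3 vs reported 204.3 → residual 0.0 km
  D: calculated 97.4 vs reported 97.4 → residual 0.0 km
B, C, D are mutually consistent (residuals ≈ 0); A is off by 41.7 km.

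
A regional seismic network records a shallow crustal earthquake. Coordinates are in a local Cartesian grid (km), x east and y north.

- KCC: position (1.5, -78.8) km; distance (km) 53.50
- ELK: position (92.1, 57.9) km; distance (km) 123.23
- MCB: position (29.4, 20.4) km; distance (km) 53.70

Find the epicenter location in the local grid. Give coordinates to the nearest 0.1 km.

Circle about each station: (x − 1.5)² + (y + 78.8)² = 53.50²; (x − 92.1)² + (y − 57.9)² = 123.23²; (x − 29.4)² + (y − 20.4)² = 53.70².
Subtracting the KCC equation from the ELK and MCB equations removes the quadratic terms:
181.2 x + 273.4 y = -6700.25
55.8 x + 198.4 y = -4952.61
Solving the 2×2 system: x ≈ 1.2, y ≈ -25.3 km.

1.2 km east, -25.3 km north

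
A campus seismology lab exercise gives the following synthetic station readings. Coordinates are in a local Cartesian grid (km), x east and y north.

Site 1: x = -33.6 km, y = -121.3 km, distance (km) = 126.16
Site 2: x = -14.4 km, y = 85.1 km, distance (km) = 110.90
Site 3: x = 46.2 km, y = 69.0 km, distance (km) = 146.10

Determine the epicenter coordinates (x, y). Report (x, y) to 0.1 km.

Circle about each station: (x + 33.6)² + (y + 121.3)² = 126.16²; (x + 14.4)² + (y − 85.1)² = 110.90²; (x − 46.2)² + (y − 69.0)² = 146.10².
Subtracting pairs of circle equations eliminates x²+y² and gives linear equations (the radical axes):
38.4 x + 412.8 y = -4775.74
159.6 x + 380.6 y = -14376.07
Solving the 2×2 system: x ≈ -80.3, y ≈ -4.1 km.

-80.3 km east, -4.1 km north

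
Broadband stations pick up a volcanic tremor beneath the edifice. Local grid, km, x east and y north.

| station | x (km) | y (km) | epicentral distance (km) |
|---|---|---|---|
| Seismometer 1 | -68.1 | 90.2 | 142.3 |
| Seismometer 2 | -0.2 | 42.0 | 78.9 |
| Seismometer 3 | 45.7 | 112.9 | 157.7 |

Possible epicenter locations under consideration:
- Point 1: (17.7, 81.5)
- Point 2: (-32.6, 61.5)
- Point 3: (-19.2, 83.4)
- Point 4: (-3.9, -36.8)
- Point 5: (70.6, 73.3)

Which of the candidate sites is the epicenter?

For each candidate, compare |candidate − station| to the reported distance:
Point 1: residuals Seismometer 1 56.1, Seismometer 2 35.5, Seismometer 3 115.6 → max 115.6 km
Point 2: residuals Seismometer 1 96.6, Seismometer 2 41.1, Seismometer 3 64.0 → max 96.6 km
Point 3: residuals Seismometer 1 92.9, Seismometer 2 33.3, Seismometer 3 86.4 → max 92.9 km
Point 4: residuals Seismometer 1 0.0, Seismometer 2 0.0, Seismometer 3 0.0 → max 0.0 km
Point 5: residuals Seismometer 1 2.6, Seismometer 2 1.5, Seismometer 3 110.9 → max 110.9 km
Only Point 4 has all residuals ≈ 0.

Point 4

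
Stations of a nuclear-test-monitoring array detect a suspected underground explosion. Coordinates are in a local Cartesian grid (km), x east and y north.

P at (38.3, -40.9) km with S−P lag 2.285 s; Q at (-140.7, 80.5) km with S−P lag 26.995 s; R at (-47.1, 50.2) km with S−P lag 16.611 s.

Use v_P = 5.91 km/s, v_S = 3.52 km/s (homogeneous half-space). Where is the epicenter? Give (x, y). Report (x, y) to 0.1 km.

Distance from S−P lag: d = Δt · v_P v_S / (v_P − v_S) = Δt · (5.91·3.52)/(5.91−3.52) ≈ 8.7043·Δt.
So d_P = 19.89, d_Q = 234.97, d_R = 144.59 km.
Circle about each station: (x − 38.3)² + (y + 40.9)² = 19.89²; (x + 140.7)² + (y − 80.5)² = 234.97²; (x + 47.1)² + (y − 50.2)² = 144.59².
Subtracting the P equation from the Q and R equations removes the quadratic terms:
-358.0 x + 242.8 y = -31678.25
-170.8 x + 182.2 y = -18911.91
Solving the 2×2 system: x ≈ 49.7, y ≈ -57.2 km.
Check against P (with the unrounded x, y): √((x − 38.3)²+(y + 40.9)²) = 19.90 ≈ 19.89 km. ✓

49.7 km east, -57.2 km north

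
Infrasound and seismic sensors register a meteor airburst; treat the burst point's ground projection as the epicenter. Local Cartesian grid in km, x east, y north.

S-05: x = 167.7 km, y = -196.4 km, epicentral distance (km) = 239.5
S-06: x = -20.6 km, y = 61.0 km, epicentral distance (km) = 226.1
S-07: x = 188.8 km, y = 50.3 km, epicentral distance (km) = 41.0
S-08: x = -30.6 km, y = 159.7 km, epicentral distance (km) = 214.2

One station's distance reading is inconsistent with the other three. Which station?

Solve using three stations at a time. Using S-05, S-07, S-08 (subtract circle equations pairwise → linear system) gives (x, y) ≈ (148.6, 42.3).
Distances from that point to each station vs reported:
  S-05: calculated 239.5 vs reported 239.5 → residual 0.0 km
  S-06: calculated 170.2 vs reported 226.1 → residual 55.9 km
  S-07: calculated 41.0 vs reported 41.0 → residual 0.0 km
  S-08: calculated 214.2 vs reported 214.2 → residual 0.0 km
S-05, S-07, S-08 are mutually consistent (residuals ≈ 0); S-06 is off by 55.9 km.

S-06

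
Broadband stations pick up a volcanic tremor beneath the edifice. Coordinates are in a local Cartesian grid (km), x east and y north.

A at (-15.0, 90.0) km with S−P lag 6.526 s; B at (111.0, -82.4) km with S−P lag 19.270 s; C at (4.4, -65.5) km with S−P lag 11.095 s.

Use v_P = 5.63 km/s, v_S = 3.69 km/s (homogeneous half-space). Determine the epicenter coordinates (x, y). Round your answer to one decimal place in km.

Distance from S−P lag: d = Δt · v_P v_S / (v_P − v_S) = Δt · (5.63·3.69)/(5.63−3.69) ≈ 10.7086·Δt.
So d_A = 69.88, d_B = 206.35, d_C = 118.81 km.
Circle about each station: (x + 15.0)² + (y − 90.0)² = 69.88²; (x − 111.0)² + (y + 82.4)² = 206.35²; (x − 4.4)² + (y + 65.5)² = 118.81².
Subtracting the A equation from the B and C equations removes the quadratic terms:
252.0 x − 344.8 y = -26911.35
38.8 x − 311.0 y = -13247.99
Solving the 2×2 system: x ≈ -58.5, y ≈ 35.3 km.
Check against A (with the unrounded x, y): √((x + 15.0)²+(y − 90.0)²) = 69.88 ≈ 69.88 km. ✓

(-58.5, 35.3)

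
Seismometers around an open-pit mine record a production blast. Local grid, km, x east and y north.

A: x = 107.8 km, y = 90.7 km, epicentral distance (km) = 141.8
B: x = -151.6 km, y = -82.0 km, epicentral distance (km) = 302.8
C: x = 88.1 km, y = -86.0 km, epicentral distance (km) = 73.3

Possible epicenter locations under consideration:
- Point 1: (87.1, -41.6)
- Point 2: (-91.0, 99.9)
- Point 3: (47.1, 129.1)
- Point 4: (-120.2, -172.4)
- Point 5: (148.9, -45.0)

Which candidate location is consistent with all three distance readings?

Point 5

For each candidate, compare |candidate − station| to the reported distance:
Point 1: residuals A 7.9, B 60.7, C 28.9 → max 60.7 km
Point 2: residuals A 57.2, B 111.1, C 184.8 → max 184.8 km
Point 3: residuals A 70.0, B 12.9, C 145.7 → max 145.7 km
Point 4: residuals A 206.3, B 207.1, C 152.2 → max 207.1 km
Point 5: residuals A 0.0, B 0.0, C 0.0 → max 0.0 km
Only Point 5 has all residuals ≈ 0.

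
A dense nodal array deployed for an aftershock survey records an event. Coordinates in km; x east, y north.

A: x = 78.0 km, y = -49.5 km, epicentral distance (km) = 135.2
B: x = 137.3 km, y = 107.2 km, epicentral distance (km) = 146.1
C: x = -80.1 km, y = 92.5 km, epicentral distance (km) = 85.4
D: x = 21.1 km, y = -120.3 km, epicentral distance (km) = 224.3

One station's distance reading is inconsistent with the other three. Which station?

D

Solve using three stations at a time. Using A, B, C (subtract circle equations pairwise → linear system) gives (x, y) ≈ (-1.0, 60.2).
Distances from that point to each station vs reported:
  A: calculated 135.2 vs reported 135.2 → residual 0.0 km
  B: calculated 146.1 vs reported 146.1 → residual 0.0 km
  C: calculated 85.4 vs reported 85.4 → residual 0.0 km
  D: calculated 181.8 vs reported 224.3 → residual 42.5 km
A, B, C are mutually consistent (residuals ≈ 0); D is off by 42.5 km.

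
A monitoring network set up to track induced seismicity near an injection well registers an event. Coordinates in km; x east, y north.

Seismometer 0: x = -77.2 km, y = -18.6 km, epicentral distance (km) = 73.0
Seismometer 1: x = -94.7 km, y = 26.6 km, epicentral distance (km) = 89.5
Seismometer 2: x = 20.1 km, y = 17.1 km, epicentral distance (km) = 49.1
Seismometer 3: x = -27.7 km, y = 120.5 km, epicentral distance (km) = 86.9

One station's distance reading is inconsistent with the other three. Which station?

Solve using three stations at a time. Using Seismometer 0, Seismometer 2, Seismometer 3 (subtract circle equations pairwise → linear system) gives (x, y) ≈ (-26.2, 33.6).
Distances from that point to each station vs reported:
  Seismometer 0: calculated 73.0 vs reported 73.0 → residual 0.0 km
  Seismometer 1: calculated 68.9 vs reported 89.5 → residual 20.6 km
  Seismometer 2: calculated 49.1 vs reported 49.1 → residual 0.0 km
  Seismometer 3: calculated 86.9 vs reported 86.9 → residual 0.0 km
Seismometer 0, Seismometer 2, Seismometer 3 are mutually consistent (residuals ≈ 0); Seismometer 1 is off by 20.6 km.

Seismometer 1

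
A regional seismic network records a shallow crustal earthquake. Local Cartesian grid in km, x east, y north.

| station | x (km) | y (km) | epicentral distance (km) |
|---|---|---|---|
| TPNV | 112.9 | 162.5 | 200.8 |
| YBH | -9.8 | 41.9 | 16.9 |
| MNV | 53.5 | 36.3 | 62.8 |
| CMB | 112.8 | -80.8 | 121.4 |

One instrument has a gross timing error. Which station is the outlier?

Solve using three stations at a time. Using TPNV, MNV, CMB (subtract circle equations pairwise → linear system) gives (x, y) ≈ (13.0, -11.7).
Distances from that point to each station vs reported:
  TPNV: calculated 200.8 vs reported 200.8 → residual 0.0 km
  YBH: calculated 58.2 vs reported 16.9 → residual 41.3 km
  MNV: calculated 62.8 vs reported 62.8 → residual 0.0 km
  CMB: calculated 121.4 vs reported 121.4 → residual 0.0 km
TPNV, MNV, CMB are mutually consistent (residuals ≈ 0); YBH is off by 41.3 km.

YBH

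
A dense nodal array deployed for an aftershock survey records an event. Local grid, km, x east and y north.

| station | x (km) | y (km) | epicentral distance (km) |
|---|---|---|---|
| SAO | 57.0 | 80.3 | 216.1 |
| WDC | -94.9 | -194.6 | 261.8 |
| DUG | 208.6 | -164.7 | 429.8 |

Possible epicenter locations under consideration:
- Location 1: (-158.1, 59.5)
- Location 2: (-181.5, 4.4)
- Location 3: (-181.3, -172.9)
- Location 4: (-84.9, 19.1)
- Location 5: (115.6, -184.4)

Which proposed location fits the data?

Location 1

For each candidate, compare |candidate − station| to the reported distance:
Location 1: residuals SAO 0.0, WDC 0.0, DUG 0.0 → max 0.0 km
Location 2: residuals SAO 34.2, WDC 44.8, DUG 4.6 → max 44.8 km
Location 3: residuals SAO 131.6, WDC 172.7, DUG 39.8 → max 172.7 km
Location 4: residuals SAO 61.6, WDC 47.9, DUG 83.5 → max 83.5 km
Location 5: residuals SAO 55.0, WDC 51.1, DUG 334.7 → max 334.7 km
Only Location 1 has all residuals ≈ 0.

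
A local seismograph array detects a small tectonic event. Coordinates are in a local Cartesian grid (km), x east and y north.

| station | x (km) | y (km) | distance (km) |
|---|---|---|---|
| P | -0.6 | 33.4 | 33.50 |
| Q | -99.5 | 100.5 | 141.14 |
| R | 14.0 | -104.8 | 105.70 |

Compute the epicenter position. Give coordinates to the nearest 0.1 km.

Circle about each station: (x + 0.6)² + (y − 33.4)² = 33.50²; (x + 99.5)² + (y − 100.5)² = 141.14²; (x − 14.0)² + (y + 104.8)² = 105.70².
Subtracting the P equation from the Q and R equations removes the quadratic terms:
-197.8 x + 134.2 y = 86.33
29.2 x − 276.4 y = 12.88
Solving the 2×2 system: x ≈ -0.5, y ≈ -0.1 km.

(-0.5, -0.1)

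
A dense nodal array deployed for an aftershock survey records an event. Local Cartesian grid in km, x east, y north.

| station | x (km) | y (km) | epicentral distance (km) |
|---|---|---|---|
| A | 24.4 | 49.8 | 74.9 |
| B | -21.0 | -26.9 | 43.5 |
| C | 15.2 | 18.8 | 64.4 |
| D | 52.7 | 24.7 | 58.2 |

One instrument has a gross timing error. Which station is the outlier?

C

Solve using three stations at a time. Using A, B, D (subtract circle equations pairwise → linear system) gives (x, y) ≈ (22.5, -25.1).
Distances from that point to each station vs reported:
  A: calculated 74.9 vs reported 74.9 → residual 0.0 km
  B: calculated 43.6 vs reported 43.5 → residual 0.1 km
  C: calculated 44.5 vs reported 64.4 → residual 19.9 km
  D: calculated 58.2 vs reported 58.2 → residual 0.0 km
A, B, D are mutually consistent (residuals ≈ 0); C is off by 19.9 km.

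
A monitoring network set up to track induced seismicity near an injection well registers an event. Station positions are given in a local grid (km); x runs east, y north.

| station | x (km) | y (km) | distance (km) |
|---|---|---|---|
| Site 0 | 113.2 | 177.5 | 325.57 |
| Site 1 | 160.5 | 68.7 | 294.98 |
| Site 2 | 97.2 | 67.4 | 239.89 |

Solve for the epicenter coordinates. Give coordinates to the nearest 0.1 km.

x ≈ -101.1 km, y ≈ -67.6 km

Circle about each station: (x − 113.2)² + (y − 177.5)² = 325.57²; (x − 160.5)² + (y − 68.7)² = 294.98²; (x − 97.2)² + (y − 67.4)² = 239.89².
Subtracting the Site 0 equation from the Site 1 and Site 2 equations removes the quadratic terms:
94.6 x − 217.6 y = 5142.07
-32.0 x − 220.2 y = 18118.72
Solving the 2×2 system: x ≈ -101.1, y ≈ -67.6 km.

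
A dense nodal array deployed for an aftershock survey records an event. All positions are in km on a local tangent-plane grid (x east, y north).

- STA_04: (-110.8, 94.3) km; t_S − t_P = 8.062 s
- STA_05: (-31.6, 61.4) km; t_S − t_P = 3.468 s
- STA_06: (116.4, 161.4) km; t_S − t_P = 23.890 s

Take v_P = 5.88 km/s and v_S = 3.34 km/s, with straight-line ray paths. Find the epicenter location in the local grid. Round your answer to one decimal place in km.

x ≈ -49.9 km, y ≈ 81.0 km

Distance from S−P lag: d = Δt · v_P v_S / (v_P − v_S) = Δt · (5.88·3.34)/(5.88−3.34) ≈ 7.7320·Δt.
So d_STA_04 = 62.34, d_STA_05 = 26.81, d_STA_06 = 184.72 km.
Circle about each station: (x + 110.8)² + (y − 94.3)² = 62.34²; (x + 31.6)² + (y − 61.4)² = 26.81²; (x − 116.4)² + (y − 161.4)² = 184.72².
Subtracting the STA_04 equation from the STA_05 and STA_06 equations removes the quadratic terms:
158.4 x − 65.8 y = -13233.11
454.4 x + 134.2 y = -11805.41
Solving the 2×2 system: x ≈ -49.9, y ≈ 81.0 km.
Check against STA_04 (with the unrounded x, y): √((x + 110.8)²+(y − 94.3)²) = 62.34 ≈ 62.34 km. ✓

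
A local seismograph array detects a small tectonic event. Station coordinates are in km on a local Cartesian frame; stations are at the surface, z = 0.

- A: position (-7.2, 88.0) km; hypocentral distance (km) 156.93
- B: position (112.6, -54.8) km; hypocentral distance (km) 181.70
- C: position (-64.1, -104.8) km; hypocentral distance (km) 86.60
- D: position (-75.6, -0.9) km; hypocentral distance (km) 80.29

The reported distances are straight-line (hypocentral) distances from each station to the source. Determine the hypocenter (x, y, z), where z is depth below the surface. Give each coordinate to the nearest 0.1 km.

x ≈ -57.4 km, y ≈ -46.4 km, depth ≈ 63.6 km

Each station gives a sphere (x−x_i)² + (y−y_i)² + z² = d_i² (stations at z=0).
Subtracting the A sphere from B and C: z² cancels, leaving linear equations in x and y:
239.6 x − 285.6 y = -501.91
-113.8 x − 385.6 y = 24423.47
Solving: x ≈ -57.401, y ≈ -46.398 km (keep extra digits for the depth step; rounded: -57.4, -46.4).
Then from the A sphere: z² = 156.93² − (x + 7.2)² − (y − 88.0)² with x = -57.401, y = -46.398, so z ≈ 63.593 ≈ 63.6 km.
Check against D (with the unrounded solution): distance 80.28 ≈ 80.29 km. ✓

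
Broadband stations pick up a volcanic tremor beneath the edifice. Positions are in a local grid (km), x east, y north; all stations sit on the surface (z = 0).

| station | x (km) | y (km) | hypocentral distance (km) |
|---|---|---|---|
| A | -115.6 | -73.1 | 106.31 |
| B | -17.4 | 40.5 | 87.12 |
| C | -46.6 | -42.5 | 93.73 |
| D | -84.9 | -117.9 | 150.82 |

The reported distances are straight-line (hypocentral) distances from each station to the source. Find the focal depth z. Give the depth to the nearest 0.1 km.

Each station gives a sphere (x−x_i)² + (y−y_i)² + z² = d_i² (stations at z=0).
Subtracting the A sphere from B and C: z² cancels, leaving linear equations in x and y:
196.4 x + 227.2 y = -13052.04
138.0 x + 61.2 y = -12212.66
Solving: x ≈ -102.200, y ≈ 30.898 km (keep extra digits for the depth step; rounded: -102.2, 30.9).
Then from the A sphere: z² = 106.31² − (x + 115.6)² − (y + 73.1)² with x = -102.200, y = 30.898, so z ≈ 17.512 ≈ 17.5 km.
Check against D (with the unrounded solution): distance 150.82 ≈ 150.82 km. ✓

depth ≈ 17.5 km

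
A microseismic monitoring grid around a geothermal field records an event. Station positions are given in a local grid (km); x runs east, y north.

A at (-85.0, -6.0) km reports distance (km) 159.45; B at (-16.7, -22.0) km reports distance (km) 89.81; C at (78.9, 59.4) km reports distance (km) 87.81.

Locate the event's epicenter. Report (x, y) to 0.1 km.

x ≈ 72.9 km, y ≈ -28.2 km

Circle about each station: (x + 85.0)² + (y + 6.0)² = 159.45²; (x + 16.7)² + (y + 22.0)² = 89.81²; (x − 78.9)² + (y − 59.4)² = 87.81².
Subtracting the A equation from the B and C equations removes the quadratic terms:
136.6 x − 32.0 y = 10860.36
327.8 x + 130.8 y = 20206.28
Solving the 2×2 system: x ≈ 72.9, y ≈ -28.2 km.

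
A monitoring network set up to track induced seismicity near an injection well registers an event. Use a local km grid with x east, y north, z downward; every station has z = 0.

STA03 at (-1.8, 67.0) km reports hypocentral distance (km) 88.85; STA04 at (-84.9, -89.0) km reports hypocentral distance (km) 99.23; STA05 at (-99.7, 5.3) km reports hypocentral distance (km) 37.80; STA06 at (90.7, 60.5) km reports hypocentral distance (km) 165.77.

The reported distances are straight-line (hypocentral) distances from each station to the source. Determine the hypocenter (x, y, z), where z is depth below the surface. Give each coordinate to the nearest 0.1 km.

Each station gives a sphere (x−x_i)² + (y−y_i)² + z² = d_i² (stations at z=0).
Subtracting the STA03 sphere from STA04 and STA05: z² cancels, leaving linear equations in x and y:
-166.2 x − 312.0 y = 8684.50
-195.8 x − 123.4 y = 11941.42
Solving: x ≈ -65.402, y ≈ 7.004 km (keep extra digits for the depth step; rounded: -65.4, 7.0).
Then from the STA03 sphere: z² = 88.85² − (x + 1.8)² − (y − 67.0)² with x = -65.402, y = 7.004, so z ≈ 15.798 ≈ 15.8 km.

x ≈ -65.4 km, y ≈ 7.0 km, depth ≈ 15.8 km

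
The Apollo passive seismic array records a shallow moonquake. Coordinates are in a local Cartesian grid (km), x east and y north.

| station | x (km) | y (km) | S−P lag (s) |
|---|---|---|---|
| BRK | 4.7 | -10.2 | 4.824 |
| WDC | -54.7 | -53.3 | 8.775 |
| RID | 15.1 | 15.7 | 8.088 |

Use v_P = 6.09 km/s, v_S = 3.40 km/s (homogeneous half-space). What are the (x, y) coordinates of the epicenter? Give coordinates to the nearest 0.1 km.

Distance from S−P lag: d = Δt · v_P v_S / (v_P − v_S) = Δt · (6.09·3.40)/(6.09−3.40) ≈ 7.6974·Δt.
So d_BRK = 37.13, d_WDC = 67.54, d_RID = 62.26 km.
Circle about each station: (x − 4.7)² + (y + 10.2)² = 37.13²; (x + 54.7)² + (y + 53.3)² = 67.54²; (x − 15.1)² + (y − 15.7)² = 62.26².
Subtracting the BRK equation from the WDC and RID equations removes the quadratic terms:
-118.8 x − 86.2 y = 2523.84
20.8 x + 51.8 y = -2149.30
Solving the 2×2 system: x ≈ 12.5, y ≈ -46.5 km.

12.5 km east, -46.5 km north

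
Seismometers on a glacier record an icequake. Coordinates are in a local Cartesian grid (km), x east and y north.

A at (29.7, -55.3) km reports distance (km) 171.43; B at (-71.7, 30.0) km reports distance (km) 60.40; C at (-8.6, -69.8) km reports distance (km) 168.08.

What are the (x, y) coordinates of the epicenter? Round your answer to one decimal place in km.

(-61.9, 89.6)

Circle about each station: (x − 29.7)² + (y + 55.3)² = 171.43²; (x + 71.7)² + (y − 30.0)² = 60.40²; (x + 8.6)² + (y + 69.8)² = 168.08².
Subtracting pairs of circle equations eliminates x²+y² and gives linear equations (the radical axes):
-202.8 x + 170.6 y = 27840.79
-76.6 x − 29.0 y = 2143.18
Solving the 2×2 system: x ≈ -61.9, y ≈ 89.6 km.
Check against A (with the unrounded x, y): √((x − 29.7)²+(y + 55.3)²) = 171.43 ≈ 171.43 km. ✓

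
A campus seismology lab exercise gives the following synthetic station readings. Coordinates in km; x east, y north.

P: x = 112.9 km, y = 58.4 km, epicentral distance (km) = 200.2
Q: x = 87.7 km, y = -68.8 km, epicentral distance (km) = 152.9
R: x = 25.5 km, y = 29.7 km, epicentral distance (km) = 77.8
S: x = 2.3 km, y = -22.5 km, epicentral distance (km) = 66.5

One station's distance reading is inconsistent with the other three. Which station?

R

Solve using three stations at a time. Using P, Q, S (subtract circle equations pairwise → linear system) gives (x, y) ≈ (-62.2, -38.7).
Distances from that point to each station vs reported:
  P: calculated 200.2 vs reported 200.2 → residual 0.0 km
  Q: calculated 152.9 vs reported 152.9 → residual 0.0 km
  R: calculated 111.2 vs reported 77.8 → residual 33.4 km
  S: calculated 66.5 vs reported 66.5 → residual 0.0 km
P, Q, S are mutually consistent (residuals ≈ 0); R is off by 33.4 km.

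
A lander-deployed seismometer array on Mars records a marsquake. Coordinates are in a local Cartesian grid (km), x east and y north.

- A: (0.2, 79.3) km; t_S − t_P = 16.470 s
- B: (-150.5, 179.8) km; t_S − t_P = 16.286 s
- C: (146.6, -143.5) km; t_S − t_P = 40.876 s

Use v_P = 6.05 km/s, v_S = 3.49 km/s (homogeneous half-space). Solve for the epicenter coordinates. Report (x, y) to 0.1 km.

Distance from S−P lag: d = Δt · v_P v_S / (v_P − v_S) = Δt · (6.05·3.49)/(6.05−3.49) ≈ 8.2479·Δt.
So d_A = 135.84, d_B = 134.32, d_C = 337.14 km.
Circle about each station: (x − 0.2)² + (y − 79.3)² = 135.84²; (x + 150.5)² + (y − 179.8)² = 134.32²; (x − 146.6)² + (y + 143.5)² = 337.14².
Subtracting the A equation from the B and C equations removes the quadratic terms:
-301.4 x + 201.0 y = 49100.40
292.8 x − 445.6 y = -59415.59
Solving the 2×2 system: x ≈ -131.7, y ≈ 46.8 km.

x ≈ -131.7 km, y ≈ 46.8 km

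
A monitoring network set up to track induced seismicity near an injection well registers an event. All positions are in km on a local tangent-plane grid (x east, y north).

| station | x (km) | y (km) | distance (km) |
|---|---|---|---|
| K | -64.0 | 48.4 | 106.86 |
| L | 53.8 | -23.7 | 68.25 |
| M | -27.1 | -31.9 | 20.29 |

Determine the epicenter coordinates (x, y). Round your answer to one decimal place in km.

Circle about each station: (x + 64.0)² + (y − 48.4)² = 106.86²; (x − 53.8)² + (y + 23.7)² = 68.25²; (x + 27.1)² + (y + 31.9)² = 20.29².
Subtracting the K equation from the L and M equations removes the quadratic terms:
235.6 x − 144.2 y = 3778.57
73.8 x − 160.6 y = 6320.84
Solving the 2×2 system: x ≈ -11.2, y ≈ -44.5 km.
Check against K (with the unrounded x, y): √((x + 64.0)²+(y − 48.4)²) = 106.86 ≈ 106.86 km. ✓

x ≈ -11.2 km, y ≈ -44.5 km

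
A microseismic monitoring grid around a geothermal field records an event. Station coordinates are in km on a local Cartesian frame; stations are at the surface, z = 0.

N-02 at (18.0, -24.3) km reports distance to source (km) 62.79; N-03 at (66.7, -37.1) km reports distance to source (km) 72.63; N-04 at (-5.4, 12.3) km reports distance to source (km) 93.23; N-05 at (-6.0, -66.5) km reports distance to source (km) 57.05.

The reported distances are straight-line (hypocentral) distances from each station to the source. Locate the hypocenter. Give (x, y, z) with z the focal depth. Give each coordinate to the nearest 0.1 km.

Each station gives a sphere (x−x_i)² + (y−y_i)² + z² = d_i² (stations at z=0).
Subtracting the N-02 sphere from N-03 and N-04: z² cancels, leaving linear equations in x and y:
97.4 x − 25.6 y = 3578.28
-46.8 x + 73.2 y = -5483.29
Solving: x ≈ 20.493, y ≈ -61.806 km (keep extra digits for the depth step; rounded: 20.5, -61.8).
Then from the N-02 sphere: z² = 62.79² − (x − 18.0)² − (y + 24.3)² with x = 20.493, y = -61.806, so z ≈ 50.296 ≈ 50.3 km.

x ≈ 20.5 km, y ≈ -61.8 km, depth ≈ 50.3 km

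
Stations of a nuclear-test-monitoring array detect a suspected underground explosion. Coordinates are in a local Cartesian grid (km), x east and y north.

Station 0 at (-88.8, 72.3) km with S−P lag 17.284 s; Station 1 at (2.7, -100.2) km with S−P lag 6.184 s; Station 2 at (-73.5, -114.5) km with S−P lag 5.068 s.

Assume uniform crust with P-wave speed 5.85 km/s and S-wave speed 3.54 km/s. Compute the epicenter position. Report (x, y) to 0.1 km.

(-47.7, -77.1)

Distance from S−P lag: d = Δt · v_P v_S / (v_P − v_S) = Δt · (5.85·3.54)/(5.85−3.54) ≈ 8.9649·Δt.
So d_Station 0 = 154.95, d_Station 1 = 55.44, d_Station 2 = 45.43 km.
Circle about each station: (x + 88.8)² + (y − 72.3)² = 154.95²; (x − 2.7)² + (y + 100.2)² = 55.44²; (x + 73.5)² + (y + 114.5)² = 45.43².
Subtracting pairs of circle equations eliminates x²+y² and gives linear equations (the radical axes):
183.0 x − 345.0 y = 17870.51
30.6 x − 373.6 y = 27345.39
Solving the 2×2 system: x ≈ -47.7, y ≈ -77.1 km.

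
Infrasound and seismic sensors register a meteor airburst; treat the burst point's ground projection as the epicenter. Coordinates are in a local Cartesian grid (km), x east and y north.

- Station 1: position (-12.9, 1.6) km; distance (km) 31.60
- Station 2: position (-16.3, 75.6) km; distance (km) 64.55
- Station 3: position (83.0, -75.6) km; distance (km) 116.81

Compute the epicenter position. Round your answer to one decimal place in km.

x ≈ 13.8 km, y ≈ 18.5 km

Circle about each station: (x + 12.9)² + (y − 1.6)² = 31.60²; (x + 16.3)² + (y − 75.6)² = 64.55²; (x − 83.0)² + (y + 75.6)² = 116.81².
Subtracting the Station 1 equation from the Station 2 and Station 3 equations removes the quadratic terms:
-6.8 x + 148.0 y = 2643.94
191.8 x − 154.4 y = -210.63
Solving the 2×2 system: x ≈ 13.8, y ≈ 18.5 km.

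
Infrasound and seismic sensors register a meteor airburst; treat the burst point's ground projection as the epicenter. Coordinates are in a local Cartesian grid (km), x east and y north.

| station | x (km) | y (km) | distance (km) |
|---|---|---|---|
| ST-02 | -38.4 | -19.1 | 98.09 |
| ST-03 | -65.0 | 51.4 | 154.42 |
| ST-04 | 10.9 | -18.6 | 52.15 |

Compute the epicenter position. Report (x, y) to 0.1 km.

Circle about each station: (x + 38.4)² + (y + 19.1)² = 98.09²; (x + 65.0)² + (y − 51.4)² = 154.42²; (x − 10.9)² + (y + 18.6)² = 52.15².
Subtracting the ST-02 equation from the ST-03 and ST-04 equations removes the quadratic terms:
-53.2 x + 141.0 y = -9196.30
98.6 x + 1.0 y = 5527.43
Solving the 2×2 system: x ≈ 56.5, y ≈ -43.9 km.
Check against ST-02 (with the unrounded x, y): √((x + 38.4)²+(y + 19.1)²) = 98.09 ≈ 98.09 km. ✓

(56.5, -43.9)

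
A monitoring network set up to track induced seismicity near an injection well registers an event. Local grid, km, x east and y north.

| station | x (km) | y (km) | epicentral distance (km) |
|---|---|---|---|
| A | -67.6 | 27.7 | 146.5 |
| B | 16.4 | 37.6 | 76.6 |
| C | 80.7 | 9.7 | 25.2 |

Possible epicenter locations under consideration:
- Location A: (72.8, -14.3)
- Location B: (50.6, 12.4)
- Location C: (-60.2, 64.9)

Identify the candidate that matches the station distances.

For each candidate, compare |candidate − station| to the reported distance:
Location A: residuals A 0.0, B 0.0, C 0.1 → max 0.1 km
Location B: residuals A 27.3, B 34.1, C 5.0 → max 34.1 km
Location C: residuals A 108.6, B 4.7, C 126.1 → max 126.1 km
Only Location A has all residuals ≈ 0.

Location A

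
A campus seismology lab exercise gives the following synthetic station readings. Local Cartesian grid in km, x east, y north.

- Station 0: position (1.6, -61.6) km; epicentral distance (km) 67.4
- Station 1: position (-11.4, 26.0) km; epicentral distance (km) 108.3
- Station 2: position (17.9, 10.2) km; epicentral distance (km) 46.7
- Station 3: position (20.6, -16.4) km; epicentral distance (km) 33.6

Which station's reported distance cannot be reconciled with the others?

Solve using three stations at a time. Using Station 0, Station 2, Station 3 (subtract circle equations pairwise → linear system) gives (x, y) ≈ (54.1, -19.3).
Distances from that point to each station vs reported:
  Station 0: calculated 67.4 vs reported 67.4 → residual 0.0 km
  Station 1: calculated 79.7 vs reported 108.3 → residual 28.6 km
  Station 2: calculated 46.8 vs reported 46.7 → residual 0.1 km
  Station 3: calculated 33.7 vs reported 33.6 → residual 0.1 km
Station 0, Station 2, Station 3 are mutually consistent (residuals ≈ 0); Station 1 is off by 28.6 km.

Station 1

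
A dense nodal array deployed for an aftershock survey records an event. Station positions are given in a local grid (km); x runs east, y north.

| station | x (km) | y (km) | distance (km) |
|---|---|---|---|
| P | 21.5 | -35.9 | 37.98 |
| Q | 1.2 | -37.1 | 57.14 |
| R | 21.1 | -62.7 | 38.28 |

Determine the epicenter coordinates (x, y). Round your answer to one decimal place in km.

Circle about each station: (x − 21.5)² + (y + 35.9)² = 37.98²; (x − 1.2)² + (y + 37.1)² = 57.14²; (x − 21.1)² + (y + 62.7)² = 38.28².
Subtracting the P equation from the Q and R equations removes the quadratic terms:
-40.6 x − 2.4 y = -2195.71
-0.8 x − 53.6 y = 2602.56
Solving the 2×2 system: x ≈ 57.0, y ≈ -49.4 km.

57.0 km east, -49.4 km north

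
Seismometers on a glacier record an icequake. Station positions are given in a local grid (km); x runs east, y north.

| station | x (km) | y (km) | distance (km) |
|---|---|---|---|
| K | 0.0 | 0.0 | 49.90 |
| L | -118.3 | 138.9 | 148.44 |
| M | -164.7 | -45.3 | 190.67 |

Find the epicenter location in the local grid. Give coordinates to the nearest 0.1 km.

Circle about each station: x² + y² = 49.90²; (x + 118.3)² + (y − 138.9)² = 148.44²; (x + 164.7)² + (y + 45.3)² = 190.67².
Subtracting the K equation from the L and M equations removes the quadratic terms:
-236.6 x + 277.8 y = 13743.68
-329.4 x − 90.6 y = -4686.86
Solving the 2×2 system: x ≈ 0.5, y ≈ 49.9 km.

0.5 km east, 49.9 km north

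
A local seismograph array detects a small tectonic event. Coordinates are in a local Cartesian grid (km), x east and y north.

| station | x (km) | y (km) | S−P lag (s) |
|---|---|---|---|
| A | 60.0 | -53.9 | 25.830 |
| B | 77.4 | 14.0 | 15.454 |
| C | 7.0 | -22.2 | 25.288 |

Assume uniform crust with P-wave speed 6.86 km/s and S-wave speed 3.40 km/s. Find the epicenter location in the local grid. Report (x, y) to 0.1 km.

(111.6, 112.4)

Distance from S−P lag: d = Δt · v_P v_S / (v_P − v_S) = Δt · (6.86·3.40)/(6.86−3.40) ≈ 6.7410·Δt.
So d_A = 174.12, d_B = 104.18, d_C = 170.47 km.
Circle about each station: (x − 60.0)² + (y + 53.9)² = 174.12²; (x − 77.4)² + (y − 14.0)² = 104.18²; (x − 7.0)² + (y + 22.2)² = 170.47².
Subtracting pairs of circle equations eliminates x²+y² and gives linear equations (the radical axes):
34.8 x + 135.8 y = 19145.85
-106.0 x + 63.4 y = -4705.62
Solving the 2×2 system: x ≈ 111.6, y ≈ 112.4 km.
Check against A (with the unrounded x, y): √((x − 60.0)²+(y + 53.9)²) = 174.11 ≈ 174.12 km. ✓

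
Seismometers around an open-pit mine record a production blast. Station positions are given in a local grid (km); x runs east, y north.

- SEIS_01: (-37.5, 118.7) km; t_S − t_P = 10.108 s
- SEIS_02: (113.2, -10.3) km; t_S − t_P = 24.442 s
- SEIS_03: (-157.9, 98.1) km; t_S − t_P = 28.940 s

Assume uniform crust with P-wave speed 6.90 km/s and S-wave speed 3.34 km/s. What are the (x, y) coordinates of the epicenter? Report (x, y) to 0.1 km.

x ≈ 27.8 km, y ≈ 122.9 km

Distance from S−P lag: d = Δt · v_P v_S / (v_P − v_S) = Δt · (6.90·3.34)/(6.90−3.34) ≈ 6.4736·Δt.
So d_SEIS_01 = 65.44, d_SEIS_02 = 158.23, d_SEIS_03 = 187.35 km.
Circle about each station: (x + 37.5)² + (y − 118.7)² = 65.44²; (x − 113.2)² + (y + 10.3)² = 158.23²; (x + 157.9)² + (y − 98.1)² = 187.35².
Subtracting pairs of circle equations eliminates x²+y² and gives linear equations (the radical axes):
301.4 x − 258.0 y = -23329.95
-240.8 x − 41.2 y = -11757.55
Solving the 2×2 system: x ≈ 27.8, y ≈ 122.9 km.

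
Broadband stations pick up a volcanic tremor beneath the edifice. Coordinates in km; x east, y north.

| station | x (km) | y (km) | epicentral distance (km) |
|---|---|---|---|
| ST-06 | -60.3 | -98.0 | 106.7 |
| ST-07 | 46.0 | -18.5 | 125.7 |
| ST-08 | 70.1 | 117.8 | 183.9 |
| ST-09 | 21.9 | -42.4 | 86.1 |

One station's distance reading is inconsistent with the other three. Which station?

Solve using three stations at a time. Using ST-06, ST-07, ST-08 (subtract circle equations pairwise → linear system) gives (x, y) ≈ (-77.0, 7.4).
Distances from that point to each station vs reported:
  ST-06: calculated 106.8 vs reported 106.7 → residual 0.1 km
  ST-07: calculated 125.8 vs reported 125.7 → residual 0.1 km
  ST-08: calculated 183.9 vs reported 183.9 → residual 0.0 km
  ST-09: calculated 110.8 vs reported 86.1 → residual 24.7 km
ST-06, ST-07, ST-08 are mutually consistent (residuals ≈ 0); ST-09 is off by 24.7 km.

ST-09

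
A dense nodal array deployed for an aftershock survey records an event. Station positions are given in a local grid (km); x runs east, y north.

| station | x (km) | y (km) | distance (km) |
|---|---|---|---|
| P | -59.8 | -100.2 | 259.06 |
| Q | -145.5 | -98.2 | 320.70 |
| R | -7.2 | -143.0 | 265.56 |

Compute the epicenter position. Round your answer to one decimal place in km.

(110.4, 95.1)

Circle about each station: (x + 59.8)² + (y + 100.2)² = 259.06²; (x + 145.5)² + (y + 98.2)² = 320.70²; (x + 7.2)² + (y + 143.0)² = 265.56².
Subtracting the P equation from the Q and R equations removes the quadratic terms:
-171.4 x + 4.0 y = -18539.00
105.2 x − 85.6 y = 3474.73
Solving the 2×2 system: x ≈ 110.4, y ≈ 95.1 km.
Check against P (with the unrounded x, y): √((x + 59.8)²+(y + 100.2)²) = 259.01 ≈ 259.06 km. ✓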